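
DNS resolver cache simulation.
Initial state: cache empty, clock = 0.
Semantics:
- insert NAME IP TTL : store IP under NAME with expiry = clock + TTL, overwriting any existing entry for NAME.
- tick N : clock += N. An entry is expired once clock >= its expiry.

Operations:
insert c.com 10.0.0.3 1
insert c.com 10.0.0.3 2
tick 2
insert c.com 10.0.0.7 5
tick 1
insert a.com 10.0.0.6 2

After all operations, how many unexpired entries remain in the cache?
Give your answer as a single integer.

Answer: 2

Derivation:
Op 1: insert c.com -> 10.0.0.3 (expiry=0+1=1). clock=0
Op 2: insert c.com -> 10.0.0.3 (expiry=0+2=2). clock=0
Op 3: tick 2 -> clock=2. purged={c.com}
Op 4: insert c.com -> 10.0.0.7 (expiry=2+5=7). clock=2
Op 5: tick 1 -> clock=3.
Op 6: insert a.com -> 10.0.0.6 (expiry=3+2=5). clock=3
Final cache (unexpired): {a.com,c.com} -> size=2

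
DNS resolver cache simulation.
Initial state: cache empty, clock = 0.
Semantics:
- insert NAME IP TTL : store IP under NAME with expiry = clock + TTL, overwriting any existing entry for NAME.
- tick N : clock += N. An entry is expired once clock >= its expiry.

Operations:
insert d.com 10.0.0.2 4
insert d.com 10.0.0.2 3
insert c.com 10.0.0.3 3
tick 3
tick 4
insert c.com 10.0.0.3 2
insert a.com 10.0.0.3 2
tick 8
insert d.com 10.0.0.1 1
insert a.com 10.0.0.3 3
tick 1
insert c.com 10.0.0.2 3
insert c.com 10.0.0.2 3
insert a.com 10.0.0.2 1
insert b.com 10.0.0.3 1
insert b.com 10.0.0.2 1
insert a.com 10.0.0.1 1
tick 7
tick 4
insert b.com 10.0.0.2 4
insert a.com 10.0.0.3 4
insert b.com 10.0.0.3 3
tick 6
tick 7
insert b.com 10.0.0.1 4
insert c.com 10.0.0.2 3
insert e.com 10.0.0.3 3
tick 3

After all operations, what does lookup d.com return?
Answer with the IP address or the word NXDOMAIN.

Answer: NXDOMAIN

Derivation:
Op 1: insert d.com -> 10.0.0.2 (expiry=0+4=4). clock=0
Op 2: insert d.com -> 10.0.0.2 (expiry=0+3=3). clock=0
Op 3: insert c.com -> 10.0.0.3 (expiry=0+3=3). clock=0
Op 4: tick 3 -> clock=3. purged={c.com,d.com}
Op 5: tick 4 -> clock=7.
Op 6: insert c.com -> 10.0.0.3 (expiry=7+2=9). clock=7
Op 7: insert a.com -> 10.0.0.3 (expiry=7+2=9). clock=7
Op 8: tick 8 -> clock=15. purged={a.com,c.com}
Op 9: insert d.com -> 10.0.0.1 (expiry=15+1=16). clock=15
Op 10: insert a.com -> 10.0.0.3 (expiry=15+3=18). clock=15
Op 11: tick 1 -> clock=16. purged={d.com}
Op 12: insert c.com -> 10.0.0.2 (expiry=16+3=19). clock=16
Op 13: insert c.com -> 10.0.0.2 (expiry=16+3=19). clock=16
Op 14: insert a.com -> 10.0.0.2 (expiry=16+1=17). clock=16
Op 15: insert b.com -> 10.0.0.3 (expiry=16+1=17). clock=16
Op 16: insert b.com -> 10.0.0.2 (expiry=16+1=17). clock=16
Op 17: insert a.com -> 10.0.0.1 (expiry=16+1=17). clock=16
Op 18: tick 7 -> clock=23. purged={a.com,b.com,c.com}
Op 19: tick 4 -> clock=27.
Op 20: insert b.com -> 10.0.0.2 (expiry=27+4=31). clock=27
Op 21: insert a.com -> 10.0.0.3 (expiry=27+4=31). clock=27
Op 22: insert b.com -> 10.0.0.3 (expiry=27+3=30). clock=27
Op 23: tick 6 -> clock=33. purged={a.com,b.com}
Op 24: tick 7 -> clock=40.
Op 25: insert b.com -> 10.0.0.1 (expiry=40+4=44). clock=40
Op 26: insert c.com -> 10.0.0.2 (expiry=40+3=43). clock=40
Op 27: insert e.com -> 10.0.0.3 (expiry=40+3=43). clock=40
Op 28: tick 3 -> clock=43. purged={c.com,e.com}
lookup d.com: not in cache (expired or never inserted)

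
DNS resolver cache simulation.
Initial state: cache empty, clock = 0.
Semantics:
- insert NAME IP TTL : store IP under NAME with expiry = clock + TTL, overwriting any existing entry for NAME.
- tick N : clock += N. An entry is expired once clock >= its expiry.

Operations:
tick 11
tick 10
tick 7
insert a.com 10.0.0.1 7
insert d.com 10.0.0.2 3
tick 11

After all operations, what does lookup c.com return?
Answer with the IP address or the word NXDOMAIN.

Op 1: tick 11 -> clock=11.
Op 2: tick 10 -> clock=21.
Op 3: tick 7 -> clock=28.
Op 4: insert a.com -> 10.0.0.1 (expiry=28+7=35). clock=28
Op 5: insert d.com -> 10.0.0.2 (expiry=28+3=31). clock=28
Op 6: tick 11 -> clock=39. purged={a.com,d.com}
lookup c.com: not in cache (expired or never inserted)

Answer: NXDOMAIN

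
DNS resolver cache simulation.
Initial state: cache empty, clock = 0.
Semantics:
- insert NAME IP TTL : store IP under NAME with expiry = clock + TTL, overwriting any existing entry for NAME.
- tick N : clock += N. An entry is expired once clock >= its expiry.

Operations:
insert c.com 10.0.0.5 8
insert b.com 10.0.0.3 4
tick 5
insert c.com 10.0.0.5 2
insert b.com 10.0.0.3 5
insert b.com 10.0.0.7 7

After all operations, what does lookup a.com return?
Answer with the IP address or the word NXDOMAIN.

Op 1: insert c.com -> 10.0.0.5 (expiry=0+8=8). clock=0
Op 2: insert b.com -> 10.0.0.3 (expiry=0+4=4). clock=0
Op 3: tick 5 -> clock=5. purged={b.com}
Op 4: insert c.com -> 10.0.0.5 (expiry=5+2=7). clock=5
Op 5: insert b.com -> 10.0.0.3 (expiry=5+5=10). clock=5
Op 6: insert b.com -> 10.0.0.7 (expiry=5+7=12). clock=5
lookup a.com: not in cache (expired or never inserted)

Answer: NXDOMAIN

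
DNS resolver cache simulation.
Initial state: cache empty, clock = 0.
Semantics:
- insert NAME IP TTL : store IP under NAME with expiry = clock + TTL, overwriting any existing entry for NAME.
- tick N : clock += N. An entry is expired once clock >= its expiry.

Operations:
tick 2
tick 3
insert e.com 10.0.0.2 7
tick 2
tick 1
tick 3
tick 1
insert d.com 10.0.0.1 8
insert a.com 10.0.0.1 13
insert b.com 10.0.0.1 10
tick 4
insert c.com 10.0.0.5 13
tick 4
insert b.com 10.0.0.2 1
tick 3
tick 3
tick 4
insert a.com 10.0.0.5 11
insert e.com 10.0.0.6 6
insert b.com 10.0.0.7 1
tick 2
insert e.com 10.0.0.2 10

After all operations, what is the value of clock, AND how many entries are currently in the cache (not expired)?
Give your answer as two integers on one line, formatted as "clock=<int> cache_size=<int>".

Answer: clock=32 cache_size=2

Derivation:
Op 1: tick 2 -> clock=2.
Op 2: tick 3 -> clock=5.
Op 3: insert e.com -> 10.0.0.2 (expiry=5+7=12). clock=5
Op 4: tick 2 -> clock=7.
Op 5: tick 1 -> clock=8.
Op 6: tick 3 -> clock=11.
Op 7: tick 1 -> clock=12. purged={e.com}
Op 8: insert d.com -> 10.0.0.1 (expiry=12+8=20). clock=12
Op 9: insert a.com -> 10.0.0.1 (expiry=12+13=25). clock=12
Op 10: insert b.com -> 10.0.0.1 (expiry=12+10=22). clock=12
Op 11: tick 4 -> clock=16.
Op 12: insert c.com -> 10.0.0.5 (expiry=16+13=29). clock=16
Op 13: tick 4 -> clock=20. purged={d.com}
Op 14: insert b.com -> 10.0.0.2 (expiry=20+1=21). clock=20
Op 15: tick 3 -> clock=23. purged={b.com}
Op 16: tick 3 -> clock=26. purged={a.com}
Op 17: tick 4 -> clock=30. purged={c.com}
Op 18: insert a.com -> 10.0.0.5 (expiry=30+11=41). clock=30
Op 19: insert e.com -> 10.0.0.6 (expiry=30+6=36). clock=30
Op 20: insert b.com -> 10.0.0.7 (expiry=30+1=31). clock=30
Op 21: tick 2 -> clock=32. purged={b.com}
Op 22: insert e.com -> 10.0.0.2 (expiry=32+10=42). clock=32
Final clock = 32
Final cache (unexpired): {a.com,e.com} -> size=2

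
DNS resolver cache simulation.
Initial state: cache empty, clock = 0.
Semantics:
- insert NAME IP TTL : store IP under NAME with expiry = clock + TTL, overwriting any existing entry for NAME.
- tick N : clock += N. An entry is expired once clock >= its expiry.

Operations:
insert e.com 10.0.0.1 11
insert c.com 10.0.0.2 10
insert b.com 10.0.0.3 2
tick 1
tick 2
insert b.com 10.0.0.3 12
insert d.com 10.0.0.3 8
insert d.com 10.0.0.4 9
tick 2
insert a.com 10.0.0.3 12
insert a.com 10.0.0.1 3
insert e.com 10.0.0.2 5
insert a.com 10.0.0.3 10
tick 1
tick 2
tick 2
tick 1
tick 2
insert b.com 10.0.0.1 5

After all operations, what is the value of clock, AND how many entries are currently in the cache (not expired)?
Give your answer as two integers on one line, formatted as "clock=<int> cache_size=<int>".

Op 1: insert e.com -> 10.0.0.1 (expiry=0+11=11). clock=0
Op 2: insert c.com -> 10.0.0.2 (expiry=0+10=10). clock=0
Op 3: insert b.com -> 10.0.0.3 (expiry=0+2=2). clock=0
Op 4: tick 1 -> clock=1.
Op 5: tick 2 -> clock=3. purged={b.com}
Op 6: insert b.com -> 10.0.0.3 (expiry=3+12=15). clock=3
Op 7: insert d.com -> 10.0.0.3 (expiry=3+8=11). clock=3
Op 8: insert d.com -> 10.0.0.4 (expiry=3+9=12). clock=3
Op 9: tick 2 -> clock=5.
Op 10: insert a.com -> 10.0.0.3 (expiry=5+12=17). clock=5
Op 11: insert a.com -> 10.0.0.1 (expiry=5+3=8). clock=5
Op 12: insert e.com -> 10.0.0.2 (expiry=5+5=10). clock=5
Op 13: insert a.com -> 10.0.0.3 (expiry=5+10=15). clock=5
Op 14: tick 1 -> clock=6.
Op 15: tick 2 -> clock=8.
Op 16: tick 2 -> clock=10. purged={c.com,e.com}
Op 17: tick 1 -> clock=11.
Op 18: tick 2 -> clock=13. purged={d.com}
Op 19: insert b.com -> 10.0.0.1 (expiry=13+5=18). clock=13
Final clock = 13
Final cache (unexpired): {a.com,b.com} -> size=2

Answer: clock=13 cache_size=2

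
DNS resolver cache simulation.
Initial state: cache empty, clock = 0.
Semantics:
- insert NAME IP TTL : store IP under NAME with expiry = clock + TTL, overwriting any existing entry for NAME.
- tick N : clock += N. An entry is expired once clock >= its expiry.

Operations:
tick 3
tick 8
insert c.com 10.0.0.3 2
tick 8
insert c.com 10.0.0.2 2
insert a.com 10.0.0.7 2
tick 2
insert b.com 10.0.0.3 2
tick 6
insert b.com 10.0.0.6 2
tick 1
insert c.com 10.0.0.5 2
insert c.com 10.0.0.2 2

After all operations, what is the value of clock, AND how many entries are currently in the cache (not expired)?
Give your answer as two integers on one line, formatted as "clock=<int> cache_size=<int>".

Answer: clock=28 cache_size=2

Derivation:
Op 1: tick 3 -> clock=3.
Op 2: tick 8 -> clock=11.
Op 3: insert c.com -> 10.0.0.3 (expiry=11+2=13). clock=11
Op 4: tick 8 -> clock=19. purged={c.com}
Op 5: insert c.com -> 10.0.0.2 (expiry=19+2=21). clock=19
Op 6: insert a.com -> 10.0.0.7 (expiry=19+2=21). clock=19
Op 7: tick 2 -> clock=21. purged={a.com,c.com}
Op 8: insert b.com -> 10.0.0.3 (expiry=21+2=23). clock=21
Op 9: tick 6 -> clock=27. purged={b.com}
Op 10: insert b.com -> 10.0.0.6 (expiry=27+2=29). clock=27
Op 11: tick 1 -> clock=28.
Op 12: insert c.com -> 10.0.0.5 (expiry=28+2=30). clock=28
Op 13: insert c.com -> 10.0.0.2 (expiry=28+2=30). clock=28
Final clock = 28
Final cache (unexpired): {b.com,c.com} -> size=2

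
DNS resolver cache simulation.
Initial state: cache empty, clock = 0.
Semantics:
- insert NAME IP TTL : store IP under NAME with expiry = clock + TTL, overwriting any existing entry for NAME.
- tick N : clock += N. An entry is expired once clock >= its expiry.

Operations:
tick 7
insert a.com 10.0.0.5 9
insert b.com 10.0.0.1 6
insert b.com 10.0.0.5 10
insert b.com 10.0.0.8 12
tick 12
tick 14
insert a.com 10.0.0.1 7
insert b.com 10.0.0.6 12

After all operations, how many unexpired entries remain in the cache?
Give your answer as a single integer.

Answer: 2

Derivation:
Op 1: tick 7 -> clock=7.
Op 2: insert a.com -> 10.0.0.5 (expiry=7+9=16). clock=7
Op 3: insert b.com -> 10.0.0.1 (expiry=7+6=13). clock=7
Op 4: insert b.com -> 10.0.0.5 (expiry=7+10=17). clock=7
Op 5: insert b.com -> 10.0.0.8 (expiry=7+12=19). clock=7
Op 6: tick 12 -> clock=19. purged={a.com,b.com}
Op 7: tick 14 -> clock=33.
Op 8: insert a.com -> 10.0.0.1 (expiry=33+7=40). clock=33
Op 9: insert b.com -> 10.0.0.6 (expiry=33+12=45). clock=33
Final cache (unexpired): {a.com,b.com} -> size=2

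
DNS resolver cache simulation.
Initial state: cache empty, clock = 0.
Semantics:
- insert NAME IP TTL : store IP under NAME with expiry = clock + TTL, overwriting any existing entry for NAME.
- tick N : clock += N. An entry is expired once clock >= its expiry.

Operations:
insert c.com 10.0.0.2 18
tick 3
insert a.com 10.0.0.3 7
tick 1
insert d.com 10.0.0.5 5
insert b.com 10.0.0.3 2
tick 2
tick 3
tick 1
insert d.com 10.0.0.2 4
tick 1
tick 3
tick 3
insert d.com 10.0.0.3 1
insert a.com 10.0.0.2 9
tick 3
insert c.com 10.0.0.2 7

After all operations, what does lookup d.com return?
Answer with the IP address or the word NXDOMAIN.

Op 1: insert c.com -> 10.0.0.2 (expiry=0+18=18). clock=0
Op 2: tick 3 -> clock=3.
Op 3: insert a.com -> 10.0.0.3 (expiry=3+7=10). clock=3
Op 4: tick 1 -> clock=4.
Op 5: insert d.com -> 10.0.0.5 (expiry=4+5=9). clock=4
Op 6: insert b.com -> 10.0.0.3 (expiry=4+2=6). clock=4
Op 7: tick 2 -> clock=6. purged={b.com}
Op 8: tick 3 -> clock=9. purged={d.com}
Op 9: tick 1 -> clock=10. purged={a.com}
Op 10: insert d.com -> 10.0.0.2 (expiry=10+4=14). clock=10
Op 11: tick 1 -> clock=11.
Op 12: tick 3 -> clock=14. purged={d.com}
Op 13: tick 3 -> clock=17.
Op 14: insert d.com -> 10.0.0.3 (expiry=17+1=18). clock=17
Op 15: insert a.com -> 10.0.0.2 (expiry=17+9=26). clock=17
Op 16: tick 3 -> clock=20. purged={c.com,d.com}
Op 17: insert c.com -> 10.0.0.2 (expiry=20+7=27). clock=20
lookup d.com: not in cache (expired or never inserted)

Answer: NXDOMAIN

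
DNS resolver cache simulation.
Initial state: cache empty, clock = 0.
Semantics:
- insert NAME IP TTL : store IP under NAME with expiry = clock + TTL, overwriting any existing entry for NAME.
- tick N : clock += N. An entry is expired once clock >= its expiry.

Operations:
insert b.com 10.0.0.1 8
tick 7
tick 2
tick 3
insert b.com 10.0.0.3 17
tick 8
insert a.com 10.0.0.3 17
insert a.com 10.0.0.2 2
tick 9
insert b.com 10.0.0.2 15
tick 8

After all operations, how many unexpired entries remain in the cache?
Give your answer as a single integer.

Op 1: insert b.com -> 10.0.0.1 (expiry=0+8=8). clock=0
Op 2: tick 7 -> clock=7.
Op 3: tick 2 -> clock=9. purged={b.com}
Op 4: tick 3 -> clock=12.
Op 5: insert b.com -> 10.0.0.3 (expiry=12+17=29). clock=12
Op 6: tick 8 -> clock=20.
Op 7: insert a.com -> 10.0.0.3 (expiry=20+17=37). clock=20
Op 8: insert a.com -> 10.0.0.2 (expiry=20+2=22). clock=20
Op 9: tick 9 -> clock=29. purged={a.com,b.com}
Op 10: insert b.com -> 10.0.0.2 (expiry=29+15=44). clock=29
Op 11: tick 8 -> clock=37.
Final cache (unexpired): {b.com} -> size=1

Answer: 1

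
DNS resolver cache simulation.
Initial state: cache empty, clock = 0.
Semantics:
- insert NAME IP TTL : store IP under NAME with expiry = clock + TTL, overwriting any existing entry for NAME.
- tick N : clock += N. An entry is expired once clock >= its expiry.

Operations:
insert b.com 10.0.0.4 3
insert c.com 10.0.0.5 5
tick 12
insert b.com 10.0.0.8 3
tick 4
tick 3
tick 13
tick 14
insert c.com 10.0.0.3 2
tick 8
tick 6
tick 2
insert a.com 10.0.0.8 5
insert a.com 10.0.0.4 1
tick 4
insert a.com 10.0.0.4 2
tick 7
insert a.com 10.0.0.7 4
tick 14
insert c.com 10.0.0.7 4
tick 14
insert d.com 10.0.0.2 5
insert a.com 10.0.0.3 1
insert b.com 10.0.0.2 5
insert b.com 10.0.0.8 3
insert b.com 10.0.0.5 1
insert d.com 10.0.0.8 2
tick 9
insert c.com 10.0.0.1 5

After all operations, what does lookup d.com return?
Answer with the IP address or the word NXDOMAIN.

Op 1: insert b.com -> 10.0.0.4 (expiry=0+3=3). clock=0
Op 2: insert c.com -> 10.0.0.5 (expiry=0+5=5). clock=0
Op 3: tick 12 -> clock=12. purged={b.com,c.com}
Op 4: insert b.com -> 10.0.0.8 (expiry=12+3=15). clock=12
Op 5: tick 4 -> clock=16. purged={b.com}
Op 6: tick 3 -> clock=19.
Op 7: tick 13 -> clock=32.
Op 8: tick 14 -> clock=46.
Op 9: insert c.com -> 10.0.0.3 (expiry=46+2=48). clock=46
Op 10: tick 8 -> clock=54. purged={c.com}
Op 11: tick 6 -> clock=60.
Op 12: tick 2 -> clock=62.
Op 13: insert a.com -> 10.0.0.8 (expiry=62+5=67). clock=62
Op 14: insert a.com -> 10.0.0.4 (expiry=62+1=63). clock=62
Op 15: tick 4 -> clock=66. purged={a.com}
Op 16: insert a.com -> 10.0.0.4 (expiry=66+2=68). clock=66
Op 17: tick 7 -> clock=73. purged={a.com}
Op 18: insert a.com -> 10.0.0.7 (expiry=73+4=77). clock=73
Op 19: tick 14 -> clock=87. purged={a.com}
Op 20: insert c.com -> 10.0.0.7 (expiry=87+4=91). clock=87
Op 21: tick 14 -> clock=101. purged={c.com}
Op 22: insert d.com -> 10.0.0.2 (expiry=101+5=106). clock=101
Op 23: insert a.com -> 10.0.0.3 (expiry=101+1=102). clock=101
Op 24: insert b.com -> 10.0.0.2 (expiry=101+5=106). clock=101
Op 25: insert b.com -> 10.0.0.8 (expiry=101+3=104). clock=101
Op 26: insert b.com -> 10.0.0.5 (expiry=101+1=102). clock=101
Op 27: insert d.com -> 10.0.0.8 (expiry=101+2=103). clock=101
Op 28: tick 9 -> clock=110. purged={a.com,b.com,d.com}
Op 29: insert c.com -> 10.0.0.1 (expiry=110+5=115). clock=110
lookup d.com: not in cache (expired or never inserted)

Answer: NXDOMAIN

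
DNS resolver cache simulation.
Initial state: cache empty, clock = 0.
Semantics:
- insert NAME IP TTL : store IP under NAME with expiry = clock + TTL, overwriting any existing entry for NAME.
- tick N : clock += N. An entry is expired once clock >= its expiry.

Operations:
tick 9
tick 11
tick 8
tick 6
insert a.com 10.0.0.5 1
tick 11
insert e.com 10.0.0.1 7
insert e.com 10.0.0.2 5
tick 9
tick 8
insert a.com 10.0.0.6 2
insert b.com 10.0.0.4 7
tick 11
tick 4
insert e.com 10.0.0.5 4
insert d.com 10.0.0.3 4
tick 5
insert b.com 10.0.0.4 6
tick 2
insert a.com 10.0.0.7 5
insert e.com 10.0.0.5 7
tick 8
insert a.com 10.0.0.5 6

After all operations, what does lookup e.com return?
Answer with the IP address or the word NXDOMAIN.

Op 1: tick 9 -> clock=9.
Op 2: tick 11 -> clock=20.
Op 3: tick 8 -> clock=28.
Op 4: tick 6 -> clock=34.
Op 5: insert a.com -> 10.0.0.5 (expiry=34+1=35). clock=34
Op 6: tick 11 -> clock=45. purged={a.com}
Op 7: insert e.com -> 10.0.0.1 (expiry=45+7=52). clock=45
Op 8: insert e.com -> 10.0.0.2 (expiry=45+5=50). clock=45
Op 9: tick 9 -> clock=54. purged={e.com}
Op 10: tick 8 -> clock=62.
Op 11: insert a.com -> 10.0.0.6 (expiry=62+2=64). clock=62
Op 12: insert b.com -> 10.0.0.4 (expiry=62+7=69). clock=62
Op 13: tick 11 -> clock=73. purged={a.com,b.com}
Op 14: tick 4 -> clock=77.
Op 15: insert e.com -> 10.0.0.5 (expiry=77+4=81). clock=77
Op 16: insert d.com -> 10.0.0.3 (expiry=77+4=81). clock=77
Op 17: tick 5 -> clock=82. purged={d.com,e.com}
Op 18: insert b.com -> 10.0.0.4 (expiry=82+6=88). clock=82
Op 19: tick 2 -> clock=84.
Op 20: insert a.com -> 10.0.0.7 (expiry=84+5=89). clock=84
Op 21: insert e.com -> 10.0.0.5 (expiry=84+7=91). clock=84
Op 22: tick 8 -> clock=92. purged={a.com,b.com,e.com}
Op 23: insert a.com -> 10.0.0.5 (expiry=92+6=98). clock=92
lookup e.com: not in cache (expired or never inserted)

Answer: NXDOMAIN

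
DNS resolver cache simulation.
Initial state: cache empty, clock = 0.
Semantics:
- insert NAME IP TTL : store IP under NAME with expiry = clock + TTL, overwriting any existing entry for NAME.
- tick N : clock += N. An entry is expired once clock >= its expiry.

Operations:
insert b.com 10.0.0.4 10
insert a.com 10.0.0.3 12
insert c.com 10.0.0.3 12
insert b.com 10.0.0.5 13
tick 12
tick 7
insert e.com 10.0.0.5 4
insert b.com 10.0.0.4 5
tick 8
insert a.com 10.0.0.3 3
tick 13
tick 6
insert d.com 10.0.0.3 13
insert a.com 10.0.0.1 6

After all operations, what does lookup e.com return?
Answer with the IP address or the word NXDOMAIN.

Op 1: insert b.com -> 10.0.0.4 (expiry=0+10=10). clock=0
Op 2: insert a.com -> 10.0.0.3 (expiry=0+12=12). clock=0
Op 3: insert c.com -> 10.0.0.3 (expiry=0+12=12). clock=0
Op 4: insert b.com -> 10.0.0.5 (expiry=0+13=13). clock=0
Op 5: tick 12 -> clock=12. purged={a.com,c.com}
Op 6: tick 7 -> clock=19. purged={b.com}
Op 7: insert e.com -> 10.0.0.5 (expiry=19+4=23). clock=19
Op 8: insert b.com -> 10.0.0.4 (expiry=19+5=24). clock=19
Op 9: tick 8 -> clock=27. purged={b.com,e.com}
Op 10: insert a.com -> 10.0.0.3 (expiry=27+3=30). clock=27
Op 11: tick 13 -> clock=40. purged={a.com}
Op 12: tick 6 -> clock=46.
Op 13: insert d.com -> 10.0.0.3 (expiry=46+13=59). clock=46
Op 14: insert a.com -> 10.0.0.1 (expiry=46+6=52). clock=46
lookup e.com: not in cache (expired or never inserted)

Answer: NXDOMAIN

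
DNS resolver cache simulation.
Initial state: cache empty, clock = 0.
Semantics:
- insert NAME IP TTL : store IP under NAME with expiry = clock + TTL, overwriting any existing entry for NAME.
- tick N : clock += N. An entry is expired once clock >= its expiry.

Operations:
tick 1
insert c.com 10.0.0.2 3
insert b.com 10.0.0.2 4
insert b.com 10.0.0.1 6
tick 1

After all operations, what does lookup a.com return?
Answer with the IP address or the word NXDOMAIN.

Answer: NXDOMAIN

Derivation:
Op 1: tick 1 -> clock=1.
Op 2: insert c.com -> 10.0.0.2 (expiry=1+3=4). clock=1
Op 3: insert b.com -> 10.0.0.2 (expiry=1+4=5). clock=1
Op 4: insert b.com -> 10.0.0.1 (expiry=1+6=7). clock=1
Op 5: tick 1 -> clock=2.
lookup a.com: not in cache (expired or never inserted)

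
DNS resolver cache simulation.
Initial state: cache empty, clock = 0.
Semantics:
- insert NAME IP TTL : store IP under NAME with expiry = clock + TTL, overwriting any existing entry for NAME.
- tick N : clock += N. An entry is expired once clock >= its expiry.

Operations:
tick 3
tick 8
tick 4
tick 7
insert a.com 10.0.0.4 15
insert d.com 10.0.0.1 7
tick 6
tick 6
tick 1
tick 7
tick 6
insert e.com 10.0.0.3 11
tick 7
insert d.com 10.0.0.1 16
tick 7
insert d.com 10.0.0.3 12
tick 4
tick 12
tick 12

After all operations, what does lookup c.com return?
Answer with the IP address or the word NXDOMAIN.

Op 1: tick 3 -> clock=3.
Op 2: tick 8 -> clock=11.
Op 3: tick 4 -> clock=15.
Op 4: tick 7 -> clock=22.
Op 5: insert a.com -> 10.0.0.4 (expiry=22+15=37). clock=22
Op 6: insert d.com -> 10.0.0.1 (expiry=22+7=29). clock=22
Op 7: tick 6 -> clock=28.
Op 8: tick 6 -> clock=34. purged={d.com}
Op 9: tick 1 -> clock=35.
Op 10: tick 7 -> clock=42. purged={a.com}
Op 11: tick 6 -> clock=48.
Op 12: insert e.com -> 10.0.0.3 (expiry=48+11=59). clock=48
Op 13: tick 7 -> clock=55.
Op 14: insert d.com -> 10.0.0.1 (expiry=55+16=71). clock=55
Op 15: tick 7 -> clock=62. purged={e.com}
Op 16: insert d.com -> 10.0.0.3 (expiry=62+12=74). clock=62
Op 17: tick 4 -> clock=66.
Op 18: tick 12 -> clock=78. purged={d.com}
Op 19: tick 12 -> clock=90.
lookup c.com: not in cache (expired or never inserted)

Answer: NXDOMAIN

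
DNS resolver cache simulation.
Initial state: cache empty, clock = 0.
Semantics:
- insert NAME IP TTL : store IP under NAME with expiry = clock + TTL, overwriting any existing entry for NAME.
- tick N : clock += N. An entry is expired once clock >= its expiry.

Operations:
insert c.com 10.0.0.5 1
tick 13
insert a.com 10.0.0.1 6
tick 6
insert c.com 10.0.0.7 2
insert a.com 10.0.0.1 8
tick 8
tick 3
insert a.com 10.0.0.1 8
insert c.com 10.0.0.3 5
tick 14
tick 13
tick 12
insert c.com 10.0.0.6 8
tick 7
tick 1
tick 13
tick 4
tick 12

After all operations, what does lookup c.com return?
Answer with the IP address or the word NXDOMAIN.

Op 1: insert c.com -> 10.0.0.5 (expiry=0+1=1). clock=0
Op 2: tick 13 -> clock=13. purged={c.com}
Op 3: insert a.com -> 10.0.0.1 (expiry=13+6=19). clock=13
Op 4: tick 6 -> clock=19. purged={a.com}
Op 5: insert c.com -> 10.0.0.7 (expiry=19+2=21). clock=19
Op 6: insert a.com -> 10.0.0.1 (expiry=19+8=27). clock=19
Op 7: tick 8 -> clock=27. purged={a.com,c.com}
Op 8: tick 3 -> clock=30.
Op 9: insert a.com -> 10.0.0.1 (expiry=30+8=38). clock=30
Op 10: insert c.com -> 10.0.0.3 (expiry=30+5=35). clock=30
Op 11: tick 14 -> clock=44. purged={a.com,c.com}
Op 12: tick 13 -> clock=57.
Op 13: tick 12 -> clock=69.
Op 14: insert c.com -> 10.0.0.6 (expiry=69+8=77). clock=69
Op 15: tick 7 -> clock=76.
Op 16: tick 1 -> clock=77. purged={c.com}
Op 17: tick 13 -> clock=90.
Op 18: tick 4 -> clock=94.
Op 19: tick 12 -> clock=106.
lookup c.com: not in cache (expired or never inserted)

Answer: NXDOMAIN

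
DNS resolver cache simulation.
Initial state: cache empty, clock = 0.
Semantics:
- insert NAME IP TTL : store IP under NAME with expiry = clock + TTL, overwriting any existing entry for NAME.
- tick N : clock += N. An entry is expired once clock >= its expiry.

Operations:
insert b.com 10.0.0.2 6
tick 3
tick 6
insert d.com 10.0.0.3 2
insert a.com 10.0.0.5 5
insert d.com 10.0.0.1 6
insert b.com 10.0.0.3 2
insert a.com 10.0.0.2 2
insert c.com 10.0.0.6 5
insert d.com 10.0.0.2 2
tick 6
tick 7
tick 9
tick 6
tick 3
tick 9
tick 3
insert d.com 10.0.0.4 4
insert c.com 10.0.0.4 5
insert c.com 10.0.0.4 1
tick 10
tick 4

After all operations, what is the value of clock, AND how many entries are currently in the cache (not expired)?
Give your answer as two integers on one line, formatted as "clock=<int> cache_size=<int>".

Answer: clock=66 cache_size=0

Derivation:
Op 1: insert b.com -> 10.0.0.2 (expiry=0+6=6). clock=0
Op 2: tick 3 -> clock=3.
Op 3: tick 6 -> clock=9. purged={b.com}
Op 4: insert d.com -> 10.0.0.3 (expiry=9+2=11). clock=9
Op 5: insert a.com -> 10.0.0.5 (expiry=9+5=14). clock=9
Op 6: insert d.com -> 10.0.0.1 (expiry=9+6=15). clock=9
Op 7: insert b.com -> 10.0.0.3 (expiry=9+2=11). clock=9
Op 8: insert a.com -> 10.0.0.2 (expiry=9+2=11). clock=9
Op 9: insert c.com -> 10.0.0.6 (expiry=9+5=14). clock=9
Op 10: insert d.com -> 10.0.0.2 (expiry=9+2=11). clock=9
Op 11: tick 6 -> clock=15. purged={a.com,b.com,c.com,d.com}
Op 12: tick 7 -> clock=22.
Op 13: tick 9 -> clock=31.
Op 14: tick 6 -> clock=37.
Op 15: tick 3 -> clock=40.
Op 16: tick 9 -> clock=49.
Op 17: tick 3 -> clock=52.
Op 18: insert d.com -> 10.0.0.4 (expiry=52+4=56). clock=52
Op 19: insert c.com -> 10.0.0.4 (expiry=52+5=57). clock=52
Op 20: insert c.com -> 10.0.0.4 (expiry=52+1=53). clock=52
Op 21: tick 10 -> clock=62. purged={c.com,d.com}
Op 22: tick 4 -> clock=66.
Final clock = 66
Final cache (unexpired): {} -> size=0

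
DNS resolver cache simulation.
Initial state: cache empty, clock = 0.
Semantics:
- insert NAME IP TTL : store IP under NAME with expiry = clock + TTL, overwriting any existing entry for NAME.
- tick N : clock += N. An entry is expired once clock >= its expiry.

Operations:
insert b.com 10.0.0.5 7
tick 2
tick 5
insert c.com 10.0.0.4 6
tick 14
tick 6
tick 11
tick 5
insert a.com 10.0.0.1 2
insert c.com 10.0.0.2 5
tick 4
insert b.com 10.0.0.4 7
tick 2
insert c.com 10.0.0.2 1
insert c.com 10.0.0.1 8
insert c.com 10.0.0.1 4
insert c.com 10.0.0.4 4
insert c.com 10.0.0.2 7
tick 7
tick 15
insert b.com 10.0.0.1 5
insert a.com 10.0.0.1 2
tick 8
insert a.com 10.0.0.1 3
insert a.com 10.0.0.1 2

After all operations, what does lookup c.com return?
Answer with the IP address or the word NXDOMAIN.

Answer: NXDOMAIN

Derivation:
Op 1: insert b.com -> 10.0.0.5 (expiry=0+7=7). clock=0
Op 2: tick 2 -> clock=2.
Op 3: tick 5 -> clock=7. purged={b.com}
Op 4: insert c.com -> 10.0.0.4 (expiry=7+6=13). clock=7
Op 5: tick 14 -> clock=21. purged={c.com}
Op 6: tick 6 -> clock=27.
Op 7: tick 11 -> clock=38.
Op 8: tick 5 -> clock=43.
Op 9: insert a.com -> 10.0.0.1 (expiry=43+2=45). clock=43
Op 10: insert c.com -> 10.0.0.2 (expiry=43+5=48). clock=43
Op 11: tick 4 -> clock=47. purged={a.com}
Op 12: insert b.com -> 10.0.0.4 (expiry=47+7=54). clock=47
Op 13: tick 2 -> clock=49. purged={c.com}
Op 14: insert c.com -> 10.0.0.2 (expiry=49+1=50). clock=49
Op 15: insert c.com -> 10.0.0.1 (expiry=49+8=57). clock=49
Op 16: insert c.com -> 10.0.0.1 (expiry=49+4=53). clock=49
Op 17: insert c.com -> 10.0.0.4 (expiry=49+4=53). clock=49
Op 18: insert c.com -> 10.0.0.2 (expiry=49+7=56). clock=49
Op 19: tick 7 -> clock=56. purged={b.com,c.com}
Op 20: tick 15 -> clock=71.
Op 21: insert b.com -> 10.0.0.1 (expiry=71+5=76). clock=71
Op 22: insert a.com -> 10.0.0.1 (expiry=71+2=73). clock=71
Op 23: tick 8 -> clock=79. purged={a.com,b.com}
Op 24: insert a.com -> 10.0.0.1 (expiry=79+3=82). clock=79
Op 25: insert a.com -> 10.0.0.1 (expiry=79+2=81). clock=79
lookup c.com: not in cache (expired or never inserted)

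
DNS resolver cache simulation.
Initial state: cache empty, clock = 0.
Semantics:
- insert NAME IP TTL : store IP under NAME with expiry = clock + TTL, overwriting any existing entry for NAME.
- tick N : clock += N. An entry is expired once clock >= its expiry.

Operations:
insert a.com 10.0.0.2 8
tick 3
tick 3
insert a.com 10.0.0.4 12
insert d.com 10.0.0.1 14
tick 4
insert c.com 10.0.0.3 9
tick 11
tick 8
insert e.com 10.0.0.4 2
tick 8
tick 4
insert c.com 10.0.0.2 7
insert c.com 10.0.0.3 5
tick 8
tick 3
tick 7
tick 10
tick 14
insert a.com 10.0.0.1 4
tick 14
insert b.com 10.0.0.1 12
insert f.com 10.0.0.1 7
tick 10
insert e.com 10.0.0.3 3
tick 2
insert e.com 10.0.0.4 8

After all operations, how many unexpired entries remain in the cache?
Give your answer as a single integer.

Answer: 1

Derivation:
Op 1: insert a.com -> 10.0.0.2 (expiry=0+8=8). clock=0
Op 2: tick 3 -> clock=3.
Op 3: tick 3 -> clock=6.
Op 4: insert a.com -> 10.0.0.4 (expiry=6+12=18). clock=6
Op 5: insert d.com -> 10.0.0.1 (expiry=6+14=20). clock=6
Op 6: tick 4 -> clock=10.
Op 7: insert c.com -> 10.0.0.3 (expiry=10+9=19). clock=10
Op 8: tick 11 -> clock=21. purged={a.com,c.com,d.com}
Op 9: tick 8 -> clock=29.
Op 10: insert e.com -> 10.0.0.4 (expiry=29+2=31). clock=29
Op 11: tick 8 -> clock=37. purged={e.com}
Op 12: tick 4 -> clock=41.
Op 13: insert c.com -> 10.0.0.2 (expiry=41+7=48). clock=41
Op 14: insert c.com -> 10.0.0.3 (expiry=41+5=46). clock=41
Op 15: tick 8 -> clock=49. purged={c.com}
Op 16: tick 3 -> clock=52.
Op 17: tick 7 -> clock=59.
Op 18: tick 10 -> clock=69.
Op 19: tick 14 -> clock=83.
Op 20: insert a.com -> 10.0.0.1 (expiry=83+4=87). clock=83
Op 21: tick 14 -> clock=97. purged={a.com}
Op 22: insert b.com -> 10.0.0.1 (expiry=97+12=109). clock=97
Op 23: insert f.com -> 10.0.0.1 (expiry=97+7=104). clock=97
Op 24: tick 10 -> clock=107. purged={f.com}
Op 25: insert e.com -> 10.0.0.3 (expiry=107+3=110). clock=107
Op 26: tick 2 -> clock=109. purged={b.com}
Op 27: insert e.com -> 10.0.0.4 (expiry=109+8=117). clock=109
Final cache (unexpired): {e.com} -> size=1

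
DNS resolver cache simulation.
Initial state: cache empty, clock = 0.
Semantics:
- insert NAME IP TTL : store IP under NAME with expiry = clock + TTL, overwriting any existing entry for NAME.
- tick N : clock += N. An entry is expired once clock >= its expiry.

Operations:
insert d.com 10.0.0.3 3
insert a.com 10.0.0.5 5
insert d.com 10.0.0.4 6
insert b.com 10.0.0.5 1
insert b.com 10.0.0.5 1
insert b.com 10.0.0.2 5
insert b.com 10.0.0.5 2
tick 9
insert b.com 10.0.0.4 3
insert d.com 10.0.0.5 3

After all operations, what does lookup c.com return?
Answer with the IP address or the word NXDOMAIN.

Op 1: insert d.com -> 10.0.0.3 (expiry=0+3=3). clock=0
Op 2: insert a.com -> 10.0.0.5 (expiry=0+5=5). clock=0
Op 3: insert d.com -> 10.0.0.4 (expiry=0+6=6). clock=0
Op 4: insert b.com -> 10.0.0.5 (expiry=0+1=1). clock=0
Op 5: insert b.com -> 10.0.0.5 (expiry=0+1=1). clock=0
Op 6: insert b.com -> 10.0.0.2 (expiry=0+5=5). clock=0
Op 7: insert b.com -> 10.0.0.5 (expiry=0+2=2). clock=0
Op 8: tick 9 -> clock=9. purged={a.com,b.com,d.com}
Op 9: insert b.com -> 10.0.0.4 (expiry=9+3=12). clock=9
Op 10: insert d.com -> 10.0.0.5 (expiry=9+3=12). clock=9
lookup c.com: not in cache (expired or never inserted)

Answer: NXDOMAIN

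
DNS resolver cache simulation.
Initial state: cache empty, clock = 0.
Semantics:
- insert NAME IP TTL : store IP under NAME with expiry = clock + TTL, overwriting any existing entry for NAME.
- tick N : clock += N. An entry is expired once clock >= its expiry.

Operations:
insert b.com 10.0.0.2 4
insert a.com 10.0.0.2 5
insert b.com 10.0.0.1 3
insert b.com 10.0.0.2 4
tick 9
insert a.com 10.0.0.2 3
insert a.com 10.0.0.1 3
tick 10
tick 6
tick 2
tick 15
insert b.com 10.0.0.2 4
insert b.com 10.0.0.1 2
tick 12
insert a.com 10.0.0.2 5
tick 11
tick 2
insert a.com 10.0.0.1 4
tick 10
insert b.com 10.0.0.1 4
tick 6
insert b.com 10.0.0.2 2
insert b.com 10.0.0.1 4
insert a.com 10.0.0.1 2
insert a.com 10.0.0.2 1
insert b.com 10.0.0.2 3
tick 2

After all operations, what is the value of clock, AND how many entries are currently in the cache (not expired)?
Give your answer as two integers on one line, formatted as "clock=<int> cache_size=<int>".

Op 1: insert b.com -> 10.0.0.2 (expiry=0+4=4). clock=0
Op 2: insert a.com -> 10.0.0.2 (expiry=0+5=5). clock=0
Op 3: insert b.com -> 10.0.0.1 (expiry=0+3=3). clock=0
Op 4: insert b.com -> 10.0.0.2 (expiry=0+4=4). clock=0
Op 5: tick 9 -> clock=9. purged={a.com,b.com}
Op 6: insert a.com -> 10.0.0.2 (expiry=9+3=12). clock=9
Op 7: insert a.com -> 10.0.0.1 (expiry=9+3=12). clock=9
Op 8: tick 10 -> clock=19. purged={a.com}
Op 9: tick 6 -> clock=25.
Op 10: tick 2 -> clock=27.
Op 11: tick 15 -> clock=42.
Op 12: insert b.com -> 10.0.0.2 (expiry=42+4=46). clock=42
Op 13: insert b.com -> 10.0.0.1 (expiry=42+2=44). clock=42
Op 14: tick 12 -> clock=54. purged={b.com}
Op 15: insert a.com -> 10.0.0.2 (expiry=54+5=59). clock=54
Op 16: tick 11 -> clock=65. purged={a.com}
Op 17: tick 2 -> clock=67.
Op 18: insert a.com -> 10.0.0.1 (expiry=67+4=71). clock=67
Op 19: tick 10 -> clock=77. purged={a.com}
Op 20: insert b.com -> 10.0.0.1 (expiry=77+4=81). clock=77
Op 21: tick 6 -> clock=83. purged={b.com}
Op 22: insert b.com -> 10.0.0.2 (expiry=83+2=85). clock=83
Op 23: insert b.com -> 10.0.0.1 (expiry=83+4=87). clock=83
Op 24: insert a.com -> 10.0.0.1 (expiry=83+2=85). clock=83
Op 25: insert a.com -> 10.0.0.2 (expiry=83+1=84). clock=83
Op 26: insert b.com -> 10.0.0.2 (expiry=83+3=86). clock=83
Op 27: tick 2 -> clock=85. purged={a.com}
Final clock = 85
Final cache (unexpired): {b.com} -> size=1

Answer: clock=85 cache_size=1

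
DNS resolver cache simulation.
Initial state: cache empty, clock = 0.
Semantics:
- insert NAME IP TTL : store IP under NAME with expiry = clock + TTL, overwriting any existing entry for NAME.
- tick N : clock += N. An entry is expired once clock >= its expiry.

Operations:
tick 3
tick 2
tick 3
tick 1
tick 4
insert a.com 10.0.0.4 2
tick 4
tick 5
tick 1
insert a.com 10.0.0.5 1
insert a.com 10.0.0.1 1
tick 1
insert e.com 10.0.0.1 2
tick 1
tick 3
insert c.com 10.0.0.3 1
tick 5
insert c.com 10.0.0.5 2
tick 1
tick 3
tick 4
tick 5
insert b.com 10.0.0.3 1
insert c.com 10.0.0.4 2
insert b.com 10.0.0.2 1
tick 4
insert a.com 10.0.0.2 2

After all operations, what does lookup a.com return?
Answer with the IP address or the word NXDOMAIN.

Answer: 10.0.0.2

Derivation:
Op 1: tick 3 -> clock=3.
Op 2: tick 2 -> clock=5.
Op 3: tick 3 -> clock=8.
Op 4: tick 1 -> clock=9.
Op 5: tick 4 -> clock=13.
Op 6: insert a.com -> 10.0.0.4 (expiry=13+2=15). clock=13
Op 7: tick 4 -> clock=17. purged={a.com}
Op 8: tick 5 -> clock=22.
Op 9: tick 1 -> clock=23.
Op 10: insert a.com -> 10.0.0.5 (expiry=23+1=24). clock=23
Op 11: insert a.com -> 10.0.0.1 (expiry=23+1=24). clock=23
Op 12: tick 1 -> clock=24. purged={a.com}
Op 13: insert e.com -> 10.0.0.1 (expiry=24+2=26). clock=24
Op 14: tick 1 -> clock=25.
Op 15: tick 3 -> clock=28. purged={e.com}
Op 16: insert c.com -> 10.0.0.3 (expiry=28+1=29). clock=28
Op 17: tick 5 -> clock=33. purged={c.com}
Op 18: insert c.com -> 10.0.0.5 (expiry=33+2=35). clock=33
Op 19: tick 1 -> clock=34.
Op 20: tick 3 -> clock=37. purged={c.com}
Op 21: tick 4 -> clock=41.
Op 22: tick 5 -> clock=46.
Op 23: insert b.com -> 10.0.0.3 (expiry=46+1=47). clock=46
Op 24: insert c.com -> 10.0.0.4 (expiry=46+2=48). clock=46
Op 25: insert b.com -> 10.0.0.2 (expiry=46+1=47). clock=46
Op 26: tick 4 -> clock=50. purged={b.com,c.com}
Op 27: insert a.com -> 10.0.0.2 (expiry=50+2=52). clock=50
lookup a.com: present, ip=10.0.0.2 expiry=52 > clock=50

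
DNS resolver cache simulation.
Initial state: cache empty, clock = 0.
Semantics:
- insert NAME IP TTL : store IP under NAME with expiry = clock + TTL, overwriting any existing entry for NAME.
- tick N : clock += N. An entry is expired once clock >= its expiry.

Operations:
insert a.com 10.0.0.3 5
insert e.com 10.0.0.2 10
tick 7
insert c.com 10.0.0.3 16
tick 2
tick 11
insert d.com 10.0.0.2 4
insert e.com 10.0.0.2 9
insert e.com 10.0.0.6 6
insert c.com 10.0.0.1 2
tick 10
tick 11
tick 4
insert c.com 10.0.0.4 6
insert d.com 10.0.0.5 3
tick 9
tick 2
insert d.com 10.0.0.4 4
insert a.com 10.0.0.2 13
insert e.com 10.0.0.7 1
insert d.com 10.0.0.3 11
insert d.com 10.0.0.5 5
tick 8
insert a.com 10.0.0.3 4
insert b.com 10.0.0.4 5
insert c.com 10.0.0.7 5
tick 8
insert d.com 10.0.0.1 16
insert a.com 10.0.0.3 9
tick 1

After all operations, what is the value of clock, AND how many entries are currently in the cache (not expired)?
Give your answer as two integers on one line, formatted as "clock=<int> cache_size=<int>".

Op 1: insert a.com -> 10.0.0.3 (expiry=0+5=5). clock=0
Op 2: insert e.com -> 10.0.0.2 (expiry=0+10=10). clock=0
Op 3: tick 7 -> clock=7. purged={a.com}
Op 4: insert c.com -> 10.0.0.3 (expiry=7+16=23). clock=7
Op 5: tick 2 -> clock=9.
Op 6: tick 11 -> clock=20. purged={e.com}
Op 7: insert d.com -> 10.0.0.2 (expiry=20+4=24). clock=20
Op 8: insert e.com -> 10.0.0.2 (expiry=20+9=29). clock=20
Op 9: insert e.com -> 10.0.0.6 (expiry=20+6=26). clock=20
Op 10: insert c.com -> 10.0.0.1 (expiry=20+2=22). clock=20
Op 11: tick 10 -> clock=30. purged={c.com,d.com,e.com}
Op 12: tick 11 -> clock=41.
Op 13: tick 4 -> clock=45.
Op 14: insert c.com -> 10.0.0.4 (expiry=45+6=51). clock=45
Op 15: insert d.com -> 10.0.0.5 (expiry=45+3=48). clock=45
Op 16: tick 9 -> clock=54. purged={c.com,d.com}
Op 17: tick 2 -> clock=56.
Op 18: insert d.com -> 10.0.0.4 (expiry=56+4=60). clock=56
Op 19: insert a.com -> 10.0.0.2 (expiry=56+13=69). clock=56
Op 20: insert e.com -> 10.0.0.7 (expiry=56+1=57). clock=56
Op 21: insert d.com -> 10.0.0.3 (expiry=56+11=67). clock=56
Op 22: insert d.com -> 10.0.0.5 (expiry=56+5=61). clock=56
Op 23: tick 8 -> clock=64. purged={d.com,e.com}
Op 24: insert a.com -> 10.0.0.3 (expiry=64+4=68). clock=64
Op 25: insert b.com -> 10.0.0.4 (expiry=64+5=69). clock=64
Op 26: insert c.com -> 10.0.0.7 (expiry=64+5=69). clock=64
Op 27: tick 8 -> clock=72. purged={a.com,b.com,c.com}
Op 28: insert d.com -> 10.0.0.1 (expiry=72+16=88). clock=72
Op 29: insert a.com -> 10.0.0.3 (expiry=72+9=81). clock=72
Op 30: tick 1 -> clock=73.
Final clock = 73
Final cache (unexpired): {a.com,d.com} -> size=2

Answer: clock=73 cache_size=2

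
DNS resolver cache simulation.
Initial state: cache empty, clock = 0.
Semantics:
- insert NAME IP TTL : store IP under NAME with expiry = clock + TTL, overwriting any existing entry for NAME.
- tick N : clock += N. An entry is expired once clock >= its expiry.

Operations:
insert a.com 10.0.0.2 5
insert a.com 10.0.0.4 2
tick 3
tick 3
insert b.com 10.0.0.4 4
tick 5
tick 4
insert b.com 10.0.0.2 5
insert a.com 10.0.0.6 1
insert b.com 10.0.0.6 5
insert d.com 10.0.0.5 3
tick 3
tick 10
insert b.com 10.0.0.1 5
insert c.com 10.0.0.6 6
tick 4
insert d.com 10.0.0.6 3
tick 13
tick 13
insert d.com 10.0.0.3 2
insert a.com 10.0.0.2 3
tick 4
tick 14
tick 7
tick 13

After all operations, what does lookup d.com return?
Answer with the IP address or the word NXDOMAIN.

Op 1: insert a.com -> 10.0.0.2 (expiry=0+5=5). clock=0
Op 2: insert a.com -> 10.0.0.4 (expiry=0+2=2). clock=0
Op 3: tick 3 -> clock=3. purged={a.com}
Op 4: tick 3 -> clock=6.
Op 5: insert b.com -> 10.0.0.4 (expiry=6+4=10). clock=6
Op 6: tick 5 -> clock=11. purged={b.com}
Op 7: tick 4 -> clock=15.
Op 8: insert b.com -> 10.0.0.2 (expiry=15+5=20). clock=15
Op 9: insert a.com -> 10.0.0.6 (expiry=15+1=16). clock=15
Op 10: insert b.com -> 10.0.0.6 (expiry=15+5=20). clock=15
Op 11: insert d.com -> 10.0.0.5 (expiry=15+3=18). clock=15
Op 12: tick 3 -> clock=18. purged={a.com,d.com}
Op 13: tick 10 -> clock=28. purged={b.com}
Op 14: insert b.com -> 10.0.0.1 (expiry=28+5=33). clock=28
Op 15: insert c.com -> 10.0.0.6 (expiry=28+6=34). clock=28
Op 16: tick 4 -> clock=32.
Op 17: insert d.com -> 10.0.0.6 (expiry=32+3=35). clock=32
Op 18: tick 13 -> clock=45. purged={b.com,c.com,d.com}
Op 19: tick 13 -> clock=58.
Op 20: insert d.com -> 10.0.0.3 (expiry=58+2=60). clock=58
Op 21: insert a.com -> 10.0.0.2 (expiry=58+3=61). clock=58
Op 22: tick 4 -> clock=62. purged={a.com,d.com}
Op 23: tick 14 -> clock=76.
Op 24: tick 7 -> clock=83.
Op 25: tick 13 -> clock=96.
lookup d.com: not in cache (expired or never inserted)

Answer: NXDOMAIN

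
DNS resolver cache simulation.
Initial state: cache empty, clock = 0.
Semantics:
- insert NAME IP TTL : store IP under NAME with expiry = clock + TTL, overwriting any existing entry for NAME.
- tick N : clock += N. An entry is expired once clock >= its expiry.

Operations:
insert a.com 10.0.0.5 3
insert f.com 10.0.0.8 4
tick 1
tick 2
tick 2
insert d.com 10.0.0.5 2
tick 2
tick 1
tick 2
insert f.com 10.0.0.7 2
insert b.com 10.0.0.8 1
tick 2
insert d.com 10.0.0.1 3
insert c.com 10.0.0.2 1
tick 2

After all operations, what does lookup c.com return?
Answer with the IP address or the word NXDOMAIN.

Op 1: insert a.com -> 10.0.0.5 (expiry=0+3=3). clock=0
Op 2: insert f.com -> 10.0.0.8 (expiry=0+4=4). clock=0
Op 3: tick 1 -> clock=1.
Op 4: tick 2 -> clock=3. purged={a.com}
Op 5: tick 2 -> clock=5. purged={f.com}
Op 6: insert d.com -> 10.0.0.5 (expiry=5+2=7). clock=5
Op 7: tick 2 -> clock=7. purged={d.com}
Op 8: tick 1 -> clock=8.
Op 9: tick 2 -> clock=10.
Op 10: insert f.com -> 10.0.0.7 (expiry=10+2=12). clock=10
Op 11: insert b.com -> 10.0.0.8 (expiry=10+1=11). clock=10
Op 12: tick 2 -> clock=12. purged={b.com,f.com}
Op 13: insert d.com -> 10.0.0.1 (expiry=12+3=15). clock=12
Op 14: insert c.com -> 10.0.0.2 (expiry=12+1=13). clock=12
Op 15: tick 2 -> clock=14. purged={c.com}
lookup c.com: not in cache (expired or never inserted)

Answer: NXDOMAIN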